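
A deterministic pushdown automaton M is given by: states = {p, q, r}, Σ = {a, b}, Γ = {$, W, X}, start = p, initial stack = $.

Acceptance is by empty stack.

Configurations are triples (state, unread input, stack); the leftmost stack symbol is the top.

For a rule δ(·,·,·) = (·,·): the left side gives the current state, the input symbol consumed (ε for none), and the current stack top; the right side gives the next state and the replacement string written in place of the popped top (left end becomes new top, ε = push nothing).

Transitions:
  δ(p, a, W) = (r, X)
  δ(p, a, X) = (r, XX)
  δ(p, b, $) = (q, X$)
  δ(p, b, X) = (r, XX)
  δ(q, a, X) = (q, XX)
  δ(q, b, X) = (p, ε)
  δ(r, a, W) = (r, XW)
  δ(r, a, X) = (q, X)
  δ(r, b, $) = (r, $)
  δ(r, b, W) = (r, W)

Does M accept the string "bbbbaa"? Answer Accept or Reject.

(p, bbbbaa, $) ⊢ (q, bbbaa, X$) ⊢ (p, bbaa, $) ⊢ (q, baa, X$) ⊢ (p, aa, $)
No transition applies at (p, aa, $); input not fully consumed.

Reject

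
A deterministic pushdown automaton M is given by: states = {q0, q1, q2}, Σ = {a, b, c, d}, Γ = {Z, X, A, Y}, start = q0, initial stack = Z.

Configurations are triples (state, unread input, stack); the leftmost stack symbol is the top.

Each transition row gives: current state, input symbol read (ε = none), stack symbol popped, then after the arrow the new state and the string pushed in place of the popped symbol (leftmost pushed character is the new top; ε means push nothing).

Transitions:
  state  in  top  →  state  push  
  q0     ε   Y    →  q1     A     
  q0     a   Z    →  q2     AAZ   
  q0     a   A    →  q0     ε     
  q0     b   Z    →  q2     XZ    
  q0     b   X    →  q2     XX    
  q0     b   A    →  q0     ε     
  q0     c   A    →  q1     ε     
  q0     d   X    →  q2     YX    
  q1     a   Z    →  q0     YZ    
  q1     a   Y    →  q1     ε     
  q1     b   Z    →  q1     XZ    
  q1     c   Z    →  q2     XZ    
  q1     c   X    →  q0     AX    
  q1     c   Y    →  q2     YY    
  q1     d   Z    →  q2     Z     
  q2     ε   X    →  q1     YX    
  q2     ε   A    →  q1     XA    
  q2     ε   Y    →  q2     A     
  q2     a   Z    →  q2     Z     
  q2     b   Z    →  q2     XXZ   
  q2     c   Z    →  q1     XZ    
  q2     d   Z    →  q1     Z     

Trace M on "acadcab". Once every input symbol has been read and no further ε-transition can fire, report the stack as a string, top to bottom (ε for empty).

(q0, acadcab, Z)
  read a, top Z: go to q2, push AAZ → (q2, cadcab, AAZ)
  ε-move, top A: go to q1, push XA → (q1, cadcab, XAAZ)
  read c, top X: go to q0, push AX → (q0, adcab, AXAAZ)
  read a, top A: go to q0, push ε → (q0, dcab, XAAZ)
  read d, top X: go to q2, push YX → (q2, cab, YXAAZ)
  ε-move, top Y: go to q2, push A → (q2, cab, AXAAZ)
  ε-move, top A: go to q1, push XA → (q1, cab, XAXAAZ)
  read c, top X: go to q0, push AX → (q0, ab, AXAXAAZ)
  read a, top A: go to q0, push ε → (q0, b, XAXAAZ)
  read b, top X: go to q2, push XX → (q2, ε, XXAXAAZ)
  ε-move, top X: go to q1, push YX → (q1, ε, YXXAXAAZ)
All input consumed in state q1 with stack YXXAXAAZ.

YXXAXAAZ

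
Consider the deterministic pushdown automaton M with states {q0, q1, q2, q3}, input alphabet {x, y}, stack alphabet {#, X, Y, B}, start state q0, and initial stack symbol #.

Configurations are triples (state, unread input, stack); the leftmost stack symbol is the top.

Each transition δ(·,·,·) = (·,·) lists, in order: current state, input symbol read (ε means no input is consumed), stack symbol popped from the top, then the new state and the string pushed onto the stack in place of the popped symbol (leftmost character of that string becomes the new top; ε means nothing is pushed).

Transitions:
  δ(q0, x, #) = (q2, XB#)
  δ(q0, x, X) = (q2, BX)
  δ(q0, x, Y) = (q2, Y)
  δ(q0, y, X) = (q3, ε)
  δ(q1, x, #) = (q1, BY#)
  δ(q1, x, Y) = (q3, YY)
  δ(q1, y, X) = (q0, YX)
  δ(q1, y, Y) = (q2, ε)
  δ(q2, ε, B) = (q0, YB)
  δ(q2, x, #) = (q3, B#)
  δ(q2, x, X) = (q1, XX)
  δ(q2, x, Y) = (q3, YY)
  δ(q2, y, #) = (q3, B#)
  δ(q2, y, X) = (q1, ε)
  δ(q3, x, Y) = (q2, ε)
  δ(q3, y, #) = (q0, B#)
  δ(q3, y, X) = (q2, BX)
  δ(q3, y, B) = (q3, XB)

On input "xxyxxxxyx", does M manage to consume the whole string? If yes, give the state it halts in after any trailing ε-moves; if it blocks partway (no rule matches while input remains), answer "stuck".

(q0, xxyxxxxyx, #) ⊢ (q2, xyxxxxyx, XB#) ⊢ (q1, yxxxxyx, XXB#) ⊢ (q0, xxxxyx, YXXB#) ⊢ (q2, xxxyx, YXXB#) ⊢ (q3, xxyx, YYXXB#) ⊢ (q2, xyx, YXXB#) ⊢ (q3, yx, YYXXB#)
No transition for (q3, y, top Y); M blocks with input yx remaining.

stuck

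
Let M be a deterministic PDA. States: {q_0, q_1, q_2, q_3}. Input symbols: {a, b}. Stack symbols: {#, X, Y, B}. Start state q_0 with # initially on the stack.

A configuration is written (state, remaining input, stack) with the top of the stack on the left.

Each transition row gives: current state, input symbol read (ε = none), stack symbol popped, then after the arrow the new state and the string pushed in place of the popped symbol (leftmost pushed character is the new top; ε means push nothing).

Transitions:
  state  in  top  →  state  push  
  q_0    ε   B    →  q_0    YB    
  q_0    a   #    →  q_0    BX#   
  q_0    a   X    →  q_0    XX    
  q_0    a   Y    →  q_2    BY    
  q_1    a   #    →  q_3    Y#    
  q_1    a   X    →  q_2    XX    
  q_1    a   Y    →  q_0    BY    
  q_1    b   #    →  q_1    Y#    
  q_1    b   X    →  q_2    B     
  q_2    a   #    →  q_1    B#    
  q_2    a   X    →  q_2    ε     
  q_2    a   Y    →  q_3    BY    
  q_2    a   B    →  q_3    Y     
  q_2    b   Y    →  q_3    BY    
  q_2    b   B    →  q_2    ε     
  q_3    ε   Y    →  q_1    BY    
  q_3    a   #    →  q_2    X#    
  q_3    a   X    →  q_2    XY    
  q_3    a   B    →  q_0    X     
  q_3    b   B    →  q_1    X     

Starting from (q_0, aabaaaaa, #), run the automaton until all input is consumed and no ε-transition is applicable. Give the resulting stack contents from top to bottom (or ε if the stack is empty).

(q_0, aabaaaaa, #)
  read a, top #: go to q_0, push BX# → (q_0, abaaaaa, BX#)
  ε-move, top B: go to q_0, push YB → (q_0, abaaaaa, YBX#)
  read a, top Y: go to q_2, push BY → (q_2, baaaaa, BYBX#)
  read b, top B: go to q_2, push ε → (q_2, aaaaa, YBX#)
  read a, top Y: go to q_3, push BY → (q_3, aaaa, BYBX#)
  read a, top B: go to q_0, push X → (q_0, aaa, XYBX#)
  read a, top X: go to q_0, push XX → (q_0, aa, XXYBX#)
  read a, top X: go to q_0, push XX → (q_0, a, XXXYBX#)
  read a, top X: go to q_0, push XX → (q_0, ε, XXXXYBX#)
All input consumed in state q_0 with stack XXXXYBX#.

XXXXYBX#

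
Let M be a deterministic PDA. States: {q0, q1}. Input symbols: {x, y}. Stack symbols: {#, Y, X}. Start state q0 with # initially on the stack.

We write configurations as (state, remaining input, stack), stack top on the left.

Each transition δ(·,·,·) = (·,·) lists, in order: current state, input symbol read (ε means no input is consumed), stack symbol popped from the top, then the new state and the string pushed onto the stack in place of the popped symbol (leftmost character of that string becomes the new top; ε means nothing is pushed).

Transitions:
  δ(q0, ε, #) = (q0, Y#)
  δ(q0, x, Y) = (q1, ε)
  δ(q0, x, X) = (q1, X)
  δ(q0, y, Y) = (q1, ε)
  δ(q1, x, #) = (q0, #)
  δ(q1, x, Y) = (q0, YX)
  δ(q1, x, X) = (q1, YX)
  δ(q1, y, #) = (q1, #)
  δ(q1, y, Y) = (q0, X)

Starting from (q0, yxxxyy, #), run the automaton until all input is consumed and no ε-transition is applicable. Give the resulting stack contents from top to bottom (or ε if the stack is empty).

(q0, yxxxyy, #)
  ε-move, top #: go to q0, push Y# → (q0, yxxxyy, Y#)
  read y, top Y: go to q1, push ε → (q1, xxxyy, #)
  read x, top #: go to q0, push # → (q0, xxyy, #)
  ε-move, top #: go to q0, push Y# → (q0, xxyy, Y#)
  read x, top Y: go to q1, push ε → (q1, xyy, #)
  read x, top #: go to q0, push # → (q0, yy, #)
  ε-move, top #: go to q0, push Y# → (q0, yy, Y#)
  read y, top Y: go to q1, push ε → (q1, y, #)
  read y, top #: go to q1, push # → (q1, ε, #)
All input consumed in state q1 with stack #.

#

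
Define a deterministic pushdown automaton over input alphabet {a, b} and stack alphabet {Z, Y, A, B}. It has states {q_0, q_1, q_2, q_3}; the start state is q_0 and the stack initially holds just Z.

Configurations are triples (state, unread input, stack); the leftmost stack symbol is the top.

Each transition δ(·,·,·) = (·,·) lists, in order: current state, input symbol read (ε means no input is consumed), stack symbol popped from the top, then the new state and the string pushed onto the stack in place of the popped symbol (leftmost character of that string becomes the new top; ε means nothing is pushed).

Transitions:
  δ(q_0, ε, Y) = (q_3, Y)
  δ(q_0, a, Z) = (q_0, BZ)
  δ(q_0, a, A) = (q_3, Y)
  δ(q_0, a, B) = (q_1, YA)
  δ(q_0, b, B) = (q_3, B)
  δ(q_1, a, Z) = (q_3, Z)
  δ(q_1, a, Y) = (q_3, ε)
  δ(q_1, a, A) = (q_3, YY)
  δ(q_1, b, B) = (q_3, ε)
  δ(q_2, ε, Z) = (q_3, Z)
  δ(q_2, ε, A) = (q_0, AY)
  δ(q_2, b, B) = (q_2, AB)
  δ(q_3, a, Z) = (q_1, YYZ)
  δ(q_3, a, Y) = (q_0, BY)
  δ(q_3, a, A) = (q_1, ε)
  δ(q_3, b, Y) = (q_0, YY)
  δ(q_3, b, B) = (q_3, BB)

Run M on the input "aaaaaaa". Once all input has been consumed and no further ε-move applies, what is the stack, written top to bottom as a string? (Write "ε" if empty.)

YZ

(q_0, aaaaaaa, Z)
  read a, top Z: go to q_0, push BZ → (q_0, aaaaaa, BZ)
  read a, top B: go to q_1, push YA → (q_1, aaaaa, YAZ)
  read a, top Y: go to q_3, push ε → (q_3, aaaa, AZ)
  read a, top A: go to q_1, push ε → (q_1, aaa, Z)
  read a, top Z: go to q_3, push Z → (q_3, aa, Z)
  read a, top Z: go to q_1, push YYZ → (q_1, a, YYZ)
  read a, top Y: go to q_3, push ε → (q_3, ε, YZ)
All input consumed in state q_3 with stack YZ.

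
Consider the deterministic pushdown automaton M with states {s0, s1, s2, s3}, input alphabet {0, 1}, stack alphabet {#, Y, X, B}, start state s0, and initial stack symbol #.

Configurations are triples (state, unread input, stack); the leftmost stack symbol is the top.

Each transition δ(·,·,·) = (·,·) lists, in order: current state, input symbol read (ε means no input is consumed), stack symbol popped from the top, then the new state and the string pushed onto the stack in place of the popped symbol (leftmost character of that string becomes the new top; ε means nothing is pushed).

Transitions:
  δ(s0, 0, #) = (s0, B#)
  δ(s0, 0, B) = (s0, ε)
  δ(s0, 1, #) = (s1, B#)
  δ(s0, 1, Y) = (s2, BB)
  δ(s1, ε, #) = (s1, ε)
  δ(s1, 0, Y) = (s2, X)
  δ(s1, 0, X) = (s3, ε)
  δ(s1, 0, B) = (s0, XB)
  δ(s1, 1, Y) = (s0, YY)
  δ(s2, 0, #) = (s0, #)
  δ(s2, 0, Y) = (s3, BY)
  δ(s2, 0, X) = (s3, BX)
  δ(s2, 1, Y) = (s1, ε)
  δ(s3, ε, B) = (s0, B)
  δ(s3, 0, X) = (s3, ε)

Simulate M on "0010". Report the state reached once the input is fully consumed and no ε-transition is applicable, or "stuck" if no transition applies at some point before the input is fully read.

s0

(s0, 0010, #)
  read 0, top #: go to s0, push B# → (s0, 010, B#)
  read 0, top B: go to s0, push ε → (s0, 10, #)
  read 1, top #: go to s1, push B# → (s1, 0, B#)
  read 0, top B: go to s0, push XB → (s0, ε, XB#)
All input consumed; M is in state s0.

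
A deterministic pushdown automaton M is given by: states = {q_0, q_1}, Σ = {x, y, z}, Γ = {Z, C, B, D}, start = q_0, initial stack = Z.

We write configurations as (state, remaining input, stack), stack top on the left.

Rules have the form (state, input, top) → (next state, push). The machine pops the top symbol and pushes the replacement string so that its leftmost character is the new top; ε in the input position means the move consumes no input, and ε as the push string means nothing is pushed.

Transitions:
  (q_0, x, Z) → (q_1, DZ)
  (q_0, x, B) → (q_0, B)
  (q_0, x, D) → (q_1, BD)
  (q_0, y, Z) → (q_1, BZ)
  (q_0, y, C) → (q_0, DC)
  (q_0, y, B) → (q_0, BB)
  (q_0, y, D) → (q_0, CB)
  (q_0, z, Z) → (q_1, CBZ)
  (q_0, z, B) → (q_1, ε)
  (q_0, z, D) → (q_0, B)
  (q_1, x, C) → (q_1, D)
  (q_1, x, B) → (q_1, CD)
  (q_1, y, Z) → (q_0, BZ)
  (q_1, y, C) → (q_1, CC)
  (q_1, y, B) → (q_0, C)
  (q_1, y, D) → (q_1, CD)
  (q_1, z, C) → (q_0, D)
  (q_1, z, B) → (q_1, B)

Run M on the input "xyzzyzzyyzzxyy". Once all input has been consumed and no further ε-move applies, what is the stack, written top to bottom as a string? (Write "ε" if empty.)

(q_0, xyzzyzzyyzzxyy, Z)
  read x, top Z: go to q_1, push DZ → (q_1, yzzyzzyyzzxyy, DZ)
  read y, top D: go to q_1, push CD → (q_1, zzyzzyyzzxyy, CDZ)
  read z, top C: go to q_0, push D → (q_0, zyzzyyzzxyy, DDZ)
  read z, top D: go to q_0, push B → (q_0, yzzyyzzxyy, BDZ)
  read y, top B: go to q_0, push BB → (q_0, zzyyzzxyy, BBDZ)
  read z, top B: go to q_1, push ε → (q_1, zyyzzxyy, BDZ)
  read z, top B: go to q_1, push B → (q_1, yyzzxyy, BDZ)
  read y, top B: go to q_0, push C → (q_0, yzzxyy, CDZ)
  read y, top C: go to q_0, push DC → (q_0, zzxyy, DCDZ)
  read z, top D: go to q_0, push B → (q_0, zxyy, BCDZ)
  read z, top B: go to q_1, push ε → (q_1, xyy, CDZ)
  read x, top C: go to q_1, push D → (q_1, yy, DDZ)
  read y, top D: go to q_1, push CD → (q_1, y, CDDZ)
  read y, top C: go to q_1, push CC → (q_1, ε, CCDDZ)
All input consumed in state q_1 with stack CCDDZ.

CCDDZ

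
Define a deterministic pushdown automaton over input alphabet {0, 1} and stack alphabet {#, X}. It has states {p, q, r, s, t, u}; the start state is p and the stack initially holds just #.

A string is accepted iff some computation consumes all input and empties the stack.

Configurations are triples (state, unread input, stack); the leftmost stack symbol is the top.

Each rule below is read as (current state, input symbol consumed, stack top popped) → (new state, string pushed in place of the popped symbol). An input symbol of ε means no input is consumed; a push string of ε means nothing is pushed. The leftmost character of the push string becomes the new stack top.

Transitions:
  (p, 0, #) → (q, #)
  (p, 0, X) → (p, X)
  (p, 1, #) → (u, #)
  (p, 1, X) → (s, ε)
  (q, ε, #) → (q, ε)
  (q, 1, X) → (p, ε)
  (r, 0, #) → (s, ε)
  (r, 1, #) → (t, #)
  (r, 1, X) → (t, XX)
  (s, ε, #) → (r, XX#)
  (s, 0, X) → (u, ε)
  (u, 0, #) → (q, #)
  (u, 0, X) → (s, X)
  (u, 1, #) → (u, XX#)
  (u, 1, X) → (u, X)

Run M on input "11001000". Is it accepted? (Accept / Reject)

Accept

(p, 11001000, #)
  read 1, top #: go to u, push # → (u, 1001000, #)
  read 1, top #: go to u, push XX# → (u, 001000, XX#)
  read 0, top X: go to s, push X → (s, 01000, XX#)
  read 0, top X: go to u, push ε → (u, 1000, X#)
  read 1, top X: go to u, push X → (u, 000, X#)
  read 0, top X: go to s, push X → (s, 00, X#)
  read 0, top X: go to u, push ε → (u, 0, #)
  read 0, top #: go to q, push # → (q, ε, #)
  ε-move, top #: go to q, push ε → (q, ε, ε)
All input consumed and the stack is empty.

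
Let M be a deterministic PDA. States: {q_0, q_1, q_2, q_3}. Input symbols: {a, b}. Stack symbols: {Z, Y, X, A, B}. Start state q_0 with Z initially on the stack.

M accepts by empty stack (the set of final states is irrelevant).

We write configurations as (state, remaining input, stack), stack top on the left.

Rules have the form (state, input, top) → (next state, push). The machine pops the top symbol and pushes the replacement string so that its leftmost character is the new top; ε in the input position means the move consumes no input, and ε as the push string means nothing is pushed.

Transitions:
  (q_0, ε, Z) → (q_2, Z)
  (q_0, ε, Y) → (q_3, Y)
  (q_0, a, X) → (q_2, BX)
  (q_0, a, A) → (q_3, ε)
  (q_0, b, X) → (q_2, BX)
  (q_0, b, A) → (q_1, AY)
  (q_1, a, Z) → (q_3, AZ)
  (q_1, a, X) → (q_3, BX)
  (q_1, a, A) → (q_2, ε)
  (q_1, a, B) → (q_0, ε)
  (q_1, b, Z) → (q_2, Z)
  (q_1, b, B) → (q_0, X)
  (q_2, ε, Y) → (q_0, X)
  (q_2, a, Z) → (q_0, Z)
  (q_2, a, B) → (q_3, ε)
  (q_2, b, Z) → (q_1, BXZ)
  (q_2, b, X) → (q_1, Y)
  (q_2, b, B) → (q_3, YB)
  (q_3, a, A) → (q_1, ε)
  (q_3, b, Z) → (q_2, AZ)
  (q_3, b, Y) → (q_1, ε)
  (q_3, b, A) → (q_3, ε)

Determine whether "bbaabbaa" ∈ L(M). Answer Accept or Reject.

(q_0, bbaabbaa, Z)
  ε-move, top Z: go to q_2, push Z → (q_2, bbaabbaa, Z)
  read b, top Z: go to q_1, push BXZ → (q_1, baabbaa, BXZ)
  read b, top B: go to q_0, push X → (q_0, aabbaa, XXZ)
  read a, top X: go to q_2, push BX → (q_2, abbaa, BXXZ)
  read a, top B: go to q_3, push ε → (q_3, bbaa, XXZ)
No transition applies at (q_3, bbaa, XXZ); input not fully consumed.

Reject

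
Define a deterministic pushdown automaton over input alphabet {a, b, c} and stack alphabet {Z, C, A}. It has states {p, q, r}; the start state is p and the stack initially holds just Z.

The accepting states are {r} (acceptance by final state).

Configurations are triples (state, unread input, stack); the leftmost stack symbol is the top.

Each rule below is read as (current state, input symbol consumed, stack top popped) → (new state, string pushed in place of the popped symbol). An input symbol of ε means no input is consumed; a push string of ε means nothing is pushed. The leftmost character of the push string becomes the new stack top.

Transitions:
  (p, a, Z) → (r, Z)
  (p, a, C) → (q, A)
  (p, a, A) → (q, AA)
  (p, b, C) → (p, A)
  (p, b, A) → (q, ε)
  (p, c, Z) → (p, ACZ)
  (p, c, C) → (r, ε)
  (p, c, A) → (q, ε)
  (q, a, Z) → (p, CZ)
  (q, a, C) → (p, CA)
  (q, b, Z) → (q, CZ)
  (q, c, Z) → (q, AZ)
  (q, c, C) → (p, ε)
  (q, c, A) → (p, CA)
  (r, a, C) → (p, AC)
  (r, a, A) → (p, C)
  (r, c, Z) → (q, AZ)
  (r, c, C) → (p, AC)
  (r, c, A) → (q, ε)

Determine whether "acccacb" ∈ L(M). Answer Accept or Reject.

Reject

(p, acccacb, Z)
  read a, top Z: go to r, push Z → (r, cccacb, Z)
  read c, top Z: go to q, push AZ → (q, ccacb, AZ)
  read c, top A: go to p, push CA → (p, cacb, CAZ)
  read c, top C: go to r, push ε → (r, acb, AZ)
  read a, top A: go to p, push C → (p, cb, CZ)
  read c, top C: go to r, push ε → (r, b, Z)
No transition applies at (r, b, Z); input not fully consumed.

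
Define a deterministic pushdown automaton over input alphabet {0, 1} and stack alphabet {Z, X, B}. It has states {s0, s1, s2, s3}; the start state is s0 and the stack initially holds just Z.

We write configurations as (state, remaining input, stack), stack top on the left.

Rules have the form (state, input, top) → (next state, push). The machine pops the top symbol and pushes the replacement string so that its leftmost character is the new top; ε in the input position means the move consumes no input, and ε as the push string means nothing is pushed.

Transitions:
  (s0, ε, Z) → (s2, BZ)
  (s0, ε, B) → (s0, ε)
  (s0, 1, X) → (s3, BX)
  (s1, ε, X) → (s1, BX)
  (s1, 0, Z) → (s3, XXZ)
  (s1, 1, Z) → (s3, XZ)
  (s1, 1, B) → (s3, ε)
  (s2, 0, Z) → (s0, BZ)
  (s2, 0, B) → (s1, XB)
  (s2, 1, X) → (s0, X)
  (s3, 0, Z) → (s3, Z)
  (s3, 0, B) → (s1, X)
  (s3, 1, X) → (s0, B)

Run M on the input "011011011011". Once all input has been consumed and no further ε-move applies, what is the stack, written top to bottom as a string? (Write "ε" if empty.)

BZ

(s0, 011011011011, Z)
  ε-move, top Z: go to s2, push BZ → (s2, 011011011011, BZ)
  read 0, top B: go to s1, push XB → (s1, 11011011011, XBZ)
  ε-move, top X: go to s1, push BX → (s1, 11011011011, BXBZ)
  read 1, top B: go to s3, push ε → (s3, 1011011011, XBZ)
  read 1, top X: go to s0, push B → (s0, 011011011, BBZ)
  ε-move, top B: go to s0, push ε → (s0, 011011011, BZ)
  ε-move, top B: go to s0, push ε → (s0, 011011011, Z)
  ε-move, top Z: go to s2, push BZ → (s2, 011011011, BZ)
  read 0, top B: go to s1, push XB → (s1, 11011011, XBZ)
  ε-move, top X: go to s1, push BX → (s1, 11011011, BXBZ)
  read 1, top B: go to s3, push ε → (s3, 1011011, XBZ)
  read 1, top X: go to s0, push B → (s0, 011011, BBZ)
  ε-move, top B: go to s0, push ε → (s0, 011011, BZ)
  ε-move, top B: go to s0, push ε → (s0, 011011, Z)
  ε-move, top Z: go to s2, push BZ → (s2, 011011, BZ)
  read 0, top B: go to s1, push XB → (s1, 11011, XBZ)
  ε-move, top X: go to s1, push BX → (s1, 11011, BXBZ)
  read 1, top B: go to s3, push ε → (s3, 1011, XBZ)
  read 1, top X: go to s0, push B → (s0, 011, BBZ)
  ε-move, top B: go to s0, push ε → (s0, 011, BZ)
  ε-move, top B: go to s0, push ε → (s0, 011, Z)
  ε-move, top Z: go to s2, push BZ → (s2, 011, BZ)
  read 0, top B: go to s1, push XB → (s1, 11, XBZ)
  ε-move, top X: go to s1, push BX → (s1, 11, BXBZ)
  read 1, top B: go to s3, push ε → (s3, 1, XBZ)
  read 1, top X: go to s0, push B → (s0, ε, BBZ)
  ε-move, top B: go to s0, push ε → (s0, ε, BZ)
  ε-move, top B: go to s0, push ε → (s0, ε, Z)
  ε-move, top Z: go to s2, push BZ → (s2, ε, BZ)
All input consumed in state s2 with stack BZ.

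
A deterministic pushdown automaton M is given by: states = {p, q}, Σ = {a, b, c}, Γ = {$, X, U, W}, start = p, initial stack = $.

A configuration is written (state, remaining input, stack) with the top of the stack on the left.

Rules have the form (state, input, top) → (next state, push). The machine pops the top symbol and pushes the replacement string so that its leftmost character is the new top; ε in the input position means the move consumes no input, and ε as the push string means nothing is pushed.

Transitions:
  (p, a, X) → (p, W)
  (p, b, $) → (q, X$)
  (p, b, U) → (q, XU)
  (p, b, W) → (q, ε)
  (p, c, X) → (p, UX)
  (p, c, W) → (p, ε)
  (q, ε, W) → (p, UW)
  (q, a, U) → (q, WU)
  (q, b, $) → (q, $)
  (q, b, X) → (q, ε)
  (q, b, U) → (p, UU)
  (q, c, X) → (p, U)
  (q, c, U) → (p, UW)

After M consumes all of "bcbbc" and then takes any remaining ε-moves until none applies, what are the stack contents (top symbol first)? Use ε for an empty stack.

(p, bcbbc, $)
  read b, top $: go to q, push X$ → (q, cbbc, X$)
  read c, top X: go to p, push U → (p, bbc, U$)
  read b, top U: go to q, push XU → (q, bc, XU$)
  read b, top X: go to q, push ε → (q, c, U$)
  read c, top U: go to p, push UW → (p, ε, UW$)
All input consumed in state p with stack UW$.

UW$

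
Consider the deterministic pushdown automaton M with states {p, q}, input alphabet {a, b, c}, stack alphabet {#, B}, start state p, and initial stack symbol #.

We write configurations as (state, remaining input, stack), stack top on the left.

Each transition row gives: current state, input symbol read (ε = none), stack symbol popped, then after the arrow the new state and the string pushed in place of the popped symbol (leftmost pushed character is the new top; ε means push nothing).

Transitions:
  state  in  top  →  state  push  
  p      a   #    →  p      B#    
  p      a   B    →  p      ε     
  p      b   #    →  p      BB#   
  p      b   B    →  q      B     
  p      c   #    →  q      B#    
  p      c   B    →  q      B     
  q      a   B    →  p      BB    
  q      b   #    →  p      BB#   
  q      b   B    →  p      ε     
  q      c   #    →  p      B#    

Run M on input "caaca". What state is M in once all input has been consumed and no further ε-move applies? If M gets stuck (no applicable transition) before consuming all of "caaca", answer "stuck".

p

(p, caaca, #)
  read c, top #: go to q, push B# → (q, aaca, B#)
  read a, top B: go to p, push BB → (p, aca, BB#)
  read a, top B: go to p, push ε → (p, ca, B#)
  read c, top B: go to q, push B → (q, a, B#)
  read a, top B: go to p, push BB → (p, ε, BB#)
All input consumed; M is in state p.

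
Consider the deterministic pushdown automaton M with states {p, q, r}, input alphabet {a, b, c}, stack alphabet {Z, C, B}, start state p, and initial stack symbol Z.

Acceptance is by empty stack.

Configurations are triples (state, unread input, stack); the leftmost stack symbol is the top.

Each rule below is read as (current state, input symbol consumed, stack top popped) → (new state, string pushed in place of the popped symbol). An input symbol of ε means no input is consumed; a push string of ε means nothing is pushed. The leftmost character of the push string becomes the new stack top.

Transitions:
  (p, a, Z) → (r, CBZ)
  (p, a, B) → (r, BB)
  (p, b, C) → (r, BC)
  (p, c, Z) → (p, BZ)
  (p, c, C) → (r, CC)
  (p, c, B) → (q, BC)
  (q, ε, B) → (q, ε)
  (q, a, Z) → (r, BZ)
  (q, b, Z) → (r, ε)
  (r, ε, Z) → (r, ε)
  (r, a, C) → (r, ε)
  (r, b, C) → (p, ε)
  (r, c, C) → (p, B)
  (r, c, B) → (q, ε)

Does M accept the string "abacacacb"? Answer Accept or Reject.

(p, abacacacb, Z)
  read a, top Z: go to r, push CBZ → (r, bacacacb, CBZ)
  read b, top C: go to p, push ε → (p, acacacb, BZ)
  read a, top B: go to r, push BB → (r, cacacb, BBZ)
  read c, top B: go to q, push ε → (q, acacb, BZ)
  ε-move, top B: go to q, push ε → (q, acacb, Z)
  read a, top Z: go to r, push BZ → (r, cacb, BZ)
  read c, top B: go to q, push ε → (q, acb, Z)
  read a, top Z: go to r, push BZ → (r, cb, BZ)
  read c, top B: go to q, push ε → (q, b, Z)
  read b, top Z: go to r, push ε → (r, ε, ε)
All input consumed and the stack is empty.

Accept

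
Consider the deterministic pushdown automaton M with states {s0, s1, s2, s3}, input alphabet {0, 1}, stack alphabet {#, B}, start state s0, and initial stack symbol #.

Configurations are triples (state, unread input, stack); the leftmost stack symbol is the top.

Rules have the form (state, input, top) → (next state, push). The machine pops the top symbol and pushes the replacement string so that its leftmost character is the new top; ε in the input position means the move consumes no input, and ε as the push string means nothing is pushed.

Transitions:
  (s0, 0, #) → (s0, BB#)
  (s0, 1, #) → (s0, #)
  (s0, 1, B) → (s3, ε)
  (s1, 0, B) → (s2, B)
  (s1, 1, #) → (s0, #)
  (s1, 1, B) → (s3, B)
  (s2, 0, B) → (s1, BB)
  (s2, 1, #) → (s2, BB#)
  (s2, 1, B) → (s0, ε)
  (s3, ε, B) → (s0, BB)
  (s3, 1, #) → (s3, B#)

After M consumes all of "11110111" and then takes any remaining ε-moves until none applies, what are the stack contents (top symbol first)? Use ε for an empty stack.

(s0, 11110111, #)
  read 1, top #: go to s0, push # → (s0, 1110111, #)
  read 1, top #: go to s0, push # → (s0, 110111, #)
  read 1, top #: go to s0, push # → (s0, 10111, #)
  read 1, top #: go to s0, push # → (s0, 0111, #)
  read 0, top #: go to s0, push BB# → (s0, 111, BB#)
  read 1, top B: go to s3, push ε → (s3, 11, B#)
  ε-move, top B: go to s0, push BB → (s0, 11, BB#)
  read 1, top B: go to s3, push ε → (s3, 1, B#)
  ε-move, top B: go to s0, push BB → (s0, 1, BB#)
  read 1, top B: go to s3, push ε → (s3, ε, B#)
  ε-move, top B: go to s0, push BB → (s0, ε, BB#)
All input consumed in state s0 with stack BB#.

BB#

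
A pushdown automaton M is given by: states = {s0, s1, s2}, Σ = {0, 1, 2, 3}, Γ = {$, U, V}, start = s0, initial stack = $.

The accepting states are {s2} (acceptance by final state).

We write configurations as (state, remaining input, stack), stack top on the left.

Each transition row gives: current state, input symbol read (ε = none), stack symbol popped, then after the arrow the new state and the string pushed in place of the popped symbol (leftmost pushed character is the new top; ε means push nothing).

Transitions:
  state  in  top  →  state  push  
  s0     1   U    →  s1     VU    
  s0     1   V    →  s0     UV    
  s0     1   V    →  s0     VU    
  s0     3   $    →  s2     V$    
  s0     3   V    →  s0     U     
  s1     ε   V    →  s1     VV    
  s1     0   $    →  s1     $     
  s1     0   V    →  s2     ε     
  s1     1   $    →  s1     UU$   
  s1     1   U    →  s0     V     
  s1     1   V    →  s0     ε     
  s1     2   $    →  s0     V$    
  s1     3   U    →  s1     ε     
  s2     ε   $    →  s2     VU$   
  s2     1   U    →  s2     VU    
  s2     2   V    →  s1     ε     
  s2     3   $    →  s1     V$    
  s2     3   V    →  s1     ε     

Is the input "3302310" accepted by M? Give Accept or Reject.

One accepting computation: (s0, 3302310, $) ⊢ (s2, 302310, V$) ⊢ (s1, 02310, $) ⊢ (s1, 2310, $) ⊢ (s0, 310, V$) ⊢ (s0, 10, U$) ⊢ (s1, 0, VU$) ⊢ (s2, ε, U$)
All input consumed and state s2 ∈ F.

Accept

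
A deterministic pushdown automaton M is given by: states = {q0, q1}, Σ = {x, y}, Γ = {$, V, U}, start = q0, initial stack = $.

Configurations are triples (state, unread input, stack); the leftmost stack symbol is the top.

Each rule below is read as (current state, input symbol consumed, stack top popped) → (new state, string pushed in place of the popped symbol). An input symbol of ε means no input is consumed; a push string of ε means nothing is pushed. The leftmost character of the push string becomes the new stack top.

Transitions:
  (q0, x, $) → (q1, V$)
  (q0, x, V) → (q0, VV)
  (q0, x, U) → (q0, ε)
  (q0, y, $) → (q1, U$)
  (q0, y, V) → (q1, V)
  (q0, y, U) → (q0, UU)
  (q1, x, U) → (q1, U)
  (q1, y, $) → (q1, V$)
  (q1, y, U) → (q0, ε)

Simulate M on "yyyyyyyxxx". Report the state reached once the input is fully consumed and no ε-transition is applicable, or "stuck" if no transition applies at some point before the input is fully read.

q1

(q0, yyyyyyyxxx, $)
  read y, top $: go to q1, push U$ → (q1, yyyyyyxxx, U$)
  read y, top U: go to q0, push ε → (q0, yyyyyxxx, $)
  read y, top $: go to q1, push U$ → (q1, yyyyxxx, U$)
  read y, top U: go to q0, push ε → (q0, yyyxxx, $)
  read y, top $: go to q1, push U$ → (q1, yyxxx, U$)
  read y, top U: go to q0, push ε → (q0, yxxx, $)
  read y, top $: go to q1, push U$ → (q1, xxx, U$)
  read x, top U: go to q1, push U → (q1, xx, U$)
  read x, top U: go to q1, push U → (q1, x, U$)
  read x, top U: go to q1, push U → (q1, ε, U$)
All input consumed; M is in state q1.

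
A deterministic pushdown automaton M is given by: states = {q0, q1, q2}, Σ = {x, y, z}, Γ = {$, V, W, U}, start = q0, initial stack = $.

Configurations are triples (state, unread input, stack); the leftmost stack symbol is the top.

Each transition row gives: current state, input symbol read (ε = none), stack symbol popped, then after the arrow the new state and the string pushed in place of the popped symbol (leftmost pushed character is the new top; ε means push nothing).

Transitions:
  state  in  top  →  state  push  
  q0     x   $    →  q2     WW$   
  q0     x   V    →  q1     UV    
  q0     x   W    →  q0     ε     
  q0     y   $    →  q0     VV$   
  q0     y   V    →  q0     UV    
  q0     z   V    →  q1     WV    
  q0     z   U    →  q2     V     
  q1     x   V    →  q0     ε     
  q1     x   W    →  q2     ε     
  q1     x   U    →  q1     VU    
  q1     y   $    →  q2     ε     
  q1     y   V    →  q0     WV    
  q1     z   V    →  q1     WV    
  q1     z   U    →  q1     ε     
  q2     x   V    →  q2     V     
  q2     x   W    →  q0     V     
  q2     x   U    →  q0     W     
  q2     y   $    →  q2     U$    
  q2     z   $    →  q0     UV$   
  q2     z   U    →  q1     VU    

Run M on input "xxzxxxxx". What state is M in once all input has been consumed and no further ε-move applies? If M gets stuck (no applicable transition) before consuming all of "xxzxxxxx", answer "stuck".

q2

(q0, xxzxxxxx, $) ⊢ (q2, xzxxxxx, WW$) ⊢ (q0, zxxxxx, VW$) ⊢ (q1, xxxxx, WVW$) ⊢ (q2, xxxx, VW$) ⊢ (q2, xxx, VW$) ⊢ (q2, xx, VW$) ⊢ (q2, x, VW$) ⊢ (q2, ε, VW$)
All input consumed; M is in state q2.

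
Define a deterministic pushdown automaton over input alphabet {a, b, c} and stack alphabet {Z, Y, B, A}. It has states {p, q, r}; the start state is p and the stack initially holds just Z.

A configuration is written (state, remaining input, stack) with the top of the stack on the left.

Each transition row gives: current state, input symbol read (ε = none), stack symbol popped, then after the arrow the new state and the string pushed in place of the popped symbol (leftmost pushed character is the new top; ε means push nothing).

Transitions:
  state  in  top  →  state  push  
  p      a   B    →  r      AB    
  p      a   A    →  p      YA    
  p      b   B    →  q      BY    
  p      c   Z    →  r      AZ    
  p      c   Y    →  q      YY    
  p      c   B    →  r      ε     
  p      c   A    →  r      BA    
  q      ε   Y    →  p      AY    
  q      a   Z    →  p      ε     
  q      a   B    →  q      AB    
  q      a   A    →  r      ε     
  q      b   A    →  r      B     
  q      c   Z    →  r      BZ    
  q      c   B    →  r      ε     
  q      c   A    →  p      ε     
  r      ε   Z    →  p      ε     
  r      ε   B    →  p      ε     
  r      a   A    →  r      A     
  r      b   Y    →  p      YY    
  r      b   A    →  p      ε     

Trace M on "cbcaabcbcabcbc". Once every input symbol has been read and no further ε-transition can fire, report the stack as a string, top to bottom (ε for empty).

(p, cbcaabcbcabcbc, Z)
  read c, top Z: go to r, push AZ → (r, bcaabcbcabcbc, AZ)
  read b, top A: go to p, push ε → (p, caabcbcabcbc, Z)
  read c, top Z: go to r, push AZ → (r, aabcbcabcbc, AZ)
  read a, top A: go to r, push A → (r, abcbcabcbc, AZ)
  read a, top A: go to r, push A → (r, bcbcabcbc, AZ)
  read b, top A: go to p, push ε → (p, cbcabcbc, Z)
  read c, top Z: go to r, push AZ → (r, bcabcbc, AZ)
  read b, top A: go to p, push ε → (p, cabcbc, Z)
  read c, top Z: go to r, push AZ → (r, abcbc, AZ)
  read a, top A: go to r, push A → (r, bcbc, AZ)
  read b, top A: go to p, push ε → (p, cbc, Z)
  read c, top Z: go to r, push AZ → (r, bc, AZ)
  read b, top A: go to p, push ε → (p, c, Z)
  read c, top Z: go to r, push AZ → (r, ε, AZ)
All input consumed in state r with stack AZ.

AZ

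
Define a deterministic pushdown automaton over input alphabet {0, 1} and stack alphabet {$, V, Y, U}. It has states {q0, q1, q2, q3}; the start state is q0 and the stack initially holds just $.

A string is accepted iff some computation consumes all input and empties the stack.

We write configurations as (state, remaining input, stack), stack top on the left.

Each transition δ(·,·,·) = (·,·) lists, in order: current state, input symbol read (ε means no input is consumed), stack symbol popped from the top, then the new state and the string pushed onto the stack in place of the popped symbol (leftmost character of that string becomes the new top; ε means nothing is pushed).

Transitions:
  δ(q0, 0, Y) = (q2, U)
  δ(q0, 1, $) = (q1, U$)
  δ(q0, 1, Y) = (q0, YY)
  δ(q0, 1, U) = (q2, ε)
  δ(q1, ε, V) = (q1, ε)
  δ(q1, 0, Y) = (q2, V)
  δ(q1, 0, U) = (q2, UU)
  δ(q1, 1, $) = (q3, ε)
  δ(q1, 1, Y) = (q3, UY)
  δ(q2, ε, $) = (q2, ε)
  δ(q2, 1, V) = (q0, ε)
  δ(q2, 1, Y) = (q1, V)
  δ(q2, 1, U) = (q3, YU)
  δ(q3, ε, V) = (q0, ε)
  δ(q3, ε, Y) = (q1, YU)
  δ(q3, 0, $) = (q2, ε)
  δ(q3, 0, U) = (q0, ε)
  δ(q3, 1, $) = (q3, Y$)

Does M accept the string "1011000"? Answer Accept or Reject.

Reject

(q0, 1011000, $)
  read 1, top $: go to q1, push U$ → (q1, 011000, U$)
  read 0, top U: go to q2, push UU → (q2, 11000, UU$)
  read 1, top U: go to q3, push YU → (q3, 1000, YUU$)
  ε-move, top Y: go to q1, push YU → (q1, 1000, YUUU$)
  read 1, top Y: go to q3, push UY → (q3, 000, UYUUU$)
  read 0, top U: go to q0, push ε → (q0, 00, YUUU$)
  read 0, top Y: go to q2, push U → (q2, 0, UUUU$)
No transition applies at (q2, 0, UUUU$); input not fully consumed.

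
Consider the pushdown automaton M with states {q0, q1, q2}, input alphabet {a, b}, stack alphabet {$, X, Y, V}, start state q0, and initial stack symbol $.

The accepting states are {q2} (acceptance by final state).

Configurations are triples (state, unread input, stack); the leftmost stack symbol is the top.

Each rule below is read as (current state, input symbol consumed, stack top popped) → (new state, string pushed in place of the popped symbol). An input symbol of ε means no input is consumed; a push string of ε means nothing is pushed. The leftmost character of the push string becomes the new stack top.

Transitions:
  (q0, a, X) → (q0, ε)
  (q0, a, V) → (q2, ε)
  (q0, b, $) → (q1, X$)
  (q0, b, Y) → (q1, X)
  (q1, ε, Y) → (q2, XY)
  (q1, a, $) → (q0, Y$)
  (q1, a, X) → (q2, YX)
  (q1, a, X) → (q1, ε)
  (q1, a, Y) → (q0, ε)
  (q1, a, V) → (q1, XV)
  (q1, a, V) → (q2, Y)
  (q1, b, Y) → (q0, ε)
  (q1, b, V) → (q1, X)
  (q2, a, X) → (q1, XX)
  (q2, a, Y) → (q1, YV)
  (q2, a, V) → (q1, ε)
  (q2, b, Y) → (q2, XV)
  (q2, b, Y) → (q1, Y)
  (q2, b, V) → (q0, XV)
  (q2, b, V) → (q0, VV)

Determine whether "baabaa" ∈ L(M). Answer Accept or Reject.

Accept

One accepting computation: (q0, baabaa, $) ⊢ (q1, aabaa, X$) ⊢ (q1, abaa, $) ⊢ (q0, baa, Y$) ⊢ (q1, aa, X$) ⊢ (q2, a, YX$) ⊢ (q1, ε, YVX$) ⊢ (q2, ε, XYVX$)
All input consumed and state q2 ∈ F.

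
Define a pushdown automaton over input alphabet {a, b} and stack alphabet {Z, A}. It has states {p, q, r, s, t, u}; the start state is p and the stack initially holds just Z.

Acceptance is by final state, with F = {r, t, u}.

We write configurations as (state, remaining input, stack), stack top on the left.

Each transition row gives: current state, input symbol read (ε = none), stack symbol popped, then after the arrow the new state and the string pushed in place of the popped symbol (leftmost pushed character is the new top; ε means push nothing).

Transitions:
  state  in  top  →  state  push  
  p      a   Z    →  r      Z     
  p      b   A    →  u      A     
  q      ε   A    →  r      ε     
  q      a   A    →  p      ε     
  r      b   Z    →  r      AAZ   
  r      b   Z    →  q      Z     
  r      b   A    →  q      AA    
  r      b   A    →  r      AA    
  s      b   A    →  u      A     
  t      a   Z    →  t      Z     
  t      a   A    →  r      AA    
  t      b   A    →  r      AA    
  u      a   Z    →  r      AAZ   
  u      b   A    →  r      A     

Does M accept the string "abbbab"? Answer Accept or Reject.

One accepting computation: (p, abbbab, Z) ⊢ (r, bbbab, Z) ⊢ (r, bbab, AAZ) ⊢ (r, bab, AAAZ) ⊢ (q, ab, AAAAZ) ⊢ (p, b, AAAZ) ⊢ (u, ε, AAAZ)
All input consumed and state u ∈ F.

Accept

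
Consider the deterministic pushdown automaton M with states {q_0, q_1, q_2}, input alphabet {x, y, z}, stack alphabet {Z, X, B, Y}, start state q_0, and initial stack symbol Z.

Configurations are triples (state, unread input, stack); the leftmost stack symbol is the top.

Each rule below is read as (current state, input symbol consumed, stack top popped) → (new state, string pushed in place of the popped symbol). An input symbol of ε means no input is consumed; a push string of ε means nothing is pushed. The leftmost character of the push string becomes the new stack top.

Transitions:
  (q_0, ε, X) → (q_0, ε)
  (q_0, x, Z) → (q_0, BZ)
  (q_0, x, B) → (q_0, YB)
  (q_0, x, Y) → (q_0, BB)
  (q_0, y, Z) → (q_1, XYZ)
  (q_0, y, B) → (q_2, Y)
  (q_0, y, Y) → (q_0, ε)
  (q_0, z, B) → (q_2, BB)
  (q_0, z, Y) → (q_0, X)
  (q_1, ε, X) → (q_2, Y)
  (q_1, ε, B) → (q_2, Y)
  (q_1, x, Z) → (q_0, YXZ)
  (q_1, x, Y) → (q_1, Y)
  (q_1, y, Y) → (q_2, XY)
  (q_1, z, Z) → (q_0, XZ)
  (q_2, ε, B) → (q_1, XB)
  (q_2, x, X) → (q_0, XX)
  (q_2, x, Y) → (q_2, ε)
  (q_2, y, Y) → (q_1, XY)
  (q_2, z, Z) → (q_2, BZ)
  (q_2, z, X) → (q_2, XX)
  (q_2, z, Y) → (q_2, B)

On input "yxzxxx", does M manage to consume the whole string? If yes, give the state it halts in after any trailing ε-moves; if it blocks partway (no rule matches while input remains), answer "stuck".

q_2

(q_0, yxzxxx, Z)
  read y, top Z: go to q_1, push XYZ → (q_1, xzxxx, XYZ)
  ε-move, top X: go to q_2, push Y → (q_2, xzxxx, YYZ)
  read x, top Y: go to q_2, push ε → (q_2, zxxx, YZ)
  read z, top Y: go to q_2, push B → (q_2, xxx, BZ)
  ε-move, top B: go to q_1, push XB → (q_1, xxx, XBZ)
  ε-move, top X: go to q_2, push Y → (q_2, xxx, YBZ)
  read x, top Y: go to q_2, push ε → (q_2, xx, BZ)
  ε-move, top B: go to q_1, push XB → (q_1, xx, XBZ)
  ε-move, top X: go to q_2, push Y → (q_2, xx, YBZ)
  read x, top Y: go to q_2, push ε → (q_2, x, BZ)
  ε-move, top B: go to q_1, push XB → (q_1, x, XBZ)
  ε-move, top X: go to q_2, push Y → (q_2, x, YBZ)
  read x, top Y: go to q_2, push ε → (q_2, ε, BZ)
  ε-move, top B: go to q_1, push XB → (q_1, ε, XBZ)
  ε-move, top X: go to q_2, push Y → (q_2, ε, YBZ)
All input consumed; M is in state q_2.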